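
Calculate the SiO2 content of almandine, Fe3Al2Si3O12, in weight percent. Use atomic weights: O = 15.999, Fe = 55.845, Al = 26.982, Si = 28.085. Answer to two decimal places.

M(Fe3Al2Si3O12) = 497.742 g/mol; M(SiO2) = 60.083 g/mol.
Moles SiO2 per formula unit = 3 Si ÷ 1 = 3.0000.
SiO2 fraction = (3.0000 × 60.083) / 497.742 = 180.249/497.742 = 0.3621.

36.21 wt%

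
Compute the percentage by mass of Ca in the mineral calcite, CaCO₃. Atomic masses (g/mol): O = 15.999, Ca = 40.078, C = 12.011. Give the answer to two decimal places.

M(CaCO₃) = 100.086 g/mol.
Ca contributes 1 × 40.078 = 40.078 g per mole.
40.078/100.086 = 0.4004 → 40.04%.

40.04 mass %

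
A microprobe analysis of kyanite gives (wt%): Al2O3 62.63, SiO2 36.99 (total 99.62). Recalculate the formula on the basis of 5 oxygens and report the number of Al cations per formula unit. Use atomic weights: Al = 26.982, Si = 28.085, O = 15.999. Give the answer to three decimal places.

1.998 Al apfu

Al2O3 (M=101.961): mol = 0.61425; Al = 1.22850, O = 1.84275.
SiO2 (M=60.083): mol = 0.61565; Si = 0.61565, O = 1.23130.
ΣO = 3.07405; factor = 5/ΣO = 1.62652.
Al apfu = 1.22850 × 1.62652 = 1.998.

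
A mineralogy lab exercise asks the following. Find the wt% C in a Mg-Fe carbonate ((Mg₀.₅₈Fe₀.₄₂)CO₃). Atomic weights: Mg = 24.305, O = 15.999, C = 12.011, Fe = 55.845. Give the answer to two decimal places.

12.31 wt%

M((Mg₀.₅₈Fe₀.₄₂)CO₃) = 97.560 g/mol.
C contributes 1 × 12.011 = 12.011 g per mole.
12.011/97.560 = 0.1231 → 12.31%.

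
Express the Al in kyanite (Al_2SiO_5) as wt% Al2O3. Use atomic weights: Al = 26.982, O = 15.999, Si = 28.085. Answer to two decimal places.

Molar mass of Al_2SiO_5 = 2·26.982 + 1·28.085 + 5·15.999 = 162.044 g/mol.
Each formula unit contains 2 Al, equivalent to 2/2 = 1.0000 mol Al2O3.
M(Al2O3) = 2×26.982 + 3×15.999 = 101.961 g/mol.
Mass of Al2O3 per formula unit = 1.0000 × 101.961 = 101.961 g.
Al2O3 wt% = 101.961 / 162.044 × 100 = 62.92%.

62.92 wt%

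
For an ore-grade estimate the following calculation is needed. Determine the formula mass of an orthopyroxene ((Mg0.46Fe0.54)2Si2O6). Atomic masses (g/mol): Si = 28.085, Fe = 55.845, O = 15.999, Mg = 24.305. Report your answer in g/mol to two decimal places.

Mg: 0.92 × 24.305 = 22.3606
Fe: 1.08 × 55.845 = 60.3126
Si: 2 × 28.085 = 56.1700
O: 6 × 15.999 = 95.9940
Summing the contributions gives the formula mass.

234.84 g/mol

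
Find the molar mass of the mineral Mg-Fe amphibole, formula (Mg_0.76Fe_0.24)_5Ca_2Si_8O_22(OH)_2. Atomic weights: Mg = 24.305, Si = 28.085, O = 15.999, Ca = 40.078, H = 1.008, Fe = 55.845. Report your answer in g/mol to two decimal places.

The formula mass is the sum 3.80*24.305 + 1.20*55.845 + 2*40.078 + 8*28.085 + 24*15.999 + 2*1.008.

850.20 g/mol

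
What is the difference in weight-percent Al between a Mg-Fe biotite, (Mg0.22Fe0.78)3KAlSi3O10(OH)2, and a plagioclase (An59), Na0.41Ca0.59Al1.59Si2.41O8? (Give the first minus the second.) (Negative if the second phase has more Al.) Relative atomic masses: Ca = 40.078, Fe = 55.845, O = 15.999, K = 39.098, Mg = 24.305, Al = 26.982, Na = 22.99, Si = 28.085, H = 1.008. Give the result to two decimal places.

-10.30 percentage points

M((Mg0.22Fe0.78)3KAlSi3O10(OH)2) = 491.058 g/mol, so wt% Al = 26.982/491.058 × 100 = 5.49%.
M(Na0.41Ca0.59Al1.59Si2.41O8) = 271.650 g/mol, so wt% Al = 42.901/271.650 × 100 = 15.79%.
5.49 − 15.79 = -10.30 pp.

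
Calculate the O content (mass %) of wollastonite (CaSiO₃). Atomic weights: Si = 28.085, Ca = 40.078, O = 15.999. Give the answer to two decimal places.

Formula mass = 1*40.078 + 1*28.085 + 3*15.999 = 116.160 g/mol, of which 47.997 g is O.
So O makes up 47.997/116.160 = 0.4132 of the mass, i.e. 41.32%.

41.32 mass %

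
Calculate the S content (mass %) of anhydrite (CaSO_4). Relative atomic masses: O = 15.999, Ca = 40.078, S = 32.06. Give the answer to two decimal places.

Formula mass = 1·40.078 + 1·32.06 + 4·15.999 = 136.134 g/mol, of which 32.060 g is S.
So S makes up 32.060/136.134 = 0.2355 of the mass, i.e. 23.55%.

23.55 mass %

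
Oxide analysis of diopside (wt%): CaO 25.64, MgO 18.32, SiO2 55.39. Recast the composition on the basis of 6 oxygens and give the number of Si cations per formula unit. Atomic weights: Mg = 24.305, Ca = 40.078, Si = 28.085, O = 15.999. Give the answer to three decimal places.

2.007 Si apfu

CaO: 25.64/56.077 = 0.45723 mol → 0.45723 mol Ca, 0.45723 mol O.
MgO: 18.32/40.304 = 0.45455 mol → 0.45455 mol Mg, 0.45455 mol O.
SiO2: 55.39/60.083 = 0.92189 mol → 0.92189 mol Si, 1.84378 mol O.
Total oxygen = 2.75556 mol. Normalization factor = 6/2.75556 = 2.17742.
Si per 6 O = 0.92189 × 2.17742 = 2.007.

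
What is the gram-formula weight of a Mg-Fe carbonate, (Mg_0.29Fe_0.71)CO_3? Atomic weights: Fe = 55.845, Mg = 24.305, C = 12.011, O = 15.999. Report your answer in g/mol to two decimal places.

The formula mass is the sum 0.29·24.305 + 0.71·55.845 + 1·12.011 + 3·15.999.

106.71 g/mol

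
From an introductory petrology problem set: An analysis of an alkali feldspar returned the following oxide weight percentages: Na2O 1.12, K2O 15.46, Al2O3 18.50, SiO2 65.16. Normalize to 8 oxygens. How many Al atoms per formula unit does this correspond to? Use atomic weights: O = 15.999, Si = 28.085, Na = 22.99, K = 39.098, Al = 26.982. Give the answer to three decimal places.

1.003 Al apfu

Na2O: 1.12/61.979 = 0.01807 mol → 0.03614 mol Na, 0.01807 mol O.
K2O: 15.46/94.195 = 0.16413 mol → 0.32826 mol K, 0.16413 mol O.
Al2O3: 18.50/101.961 = 0.18144 mol → 0.36288 mol Al, 0.54432 mol O.
SiO2: 65.16/60.083 = 1.08450 mol → 1.08450 mol Si, 2.16900 mol O.
Total oxygen = 2.89552 mol. Normalization factor = 8/2.89552 = 2.76289.
Al per 8 O = 0.36288 × 2.76289 = 1.003.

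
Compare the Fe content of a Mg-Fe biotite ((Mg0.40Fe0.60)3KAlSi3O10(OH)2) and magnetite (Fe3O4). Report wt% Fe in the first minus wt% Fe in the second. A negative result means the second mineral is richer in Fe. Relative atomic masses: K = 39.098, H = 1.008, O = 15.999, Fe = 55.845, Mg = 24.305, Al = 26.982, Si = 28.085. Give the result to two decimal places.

-51.15 percentage points

M((Mg0.40Fe0.60)3KAlSi3O10(OH)2) = 474.026 g/mol, so wt% Fe = 100.521/474.026 × 100 = 21.21%.
M(Fe3O4) = 231.531 g/mol, so wt% Fe = 167.535/231.531 × 100 = 72.36%.
21.21 − 72.36 = -51.15 pp.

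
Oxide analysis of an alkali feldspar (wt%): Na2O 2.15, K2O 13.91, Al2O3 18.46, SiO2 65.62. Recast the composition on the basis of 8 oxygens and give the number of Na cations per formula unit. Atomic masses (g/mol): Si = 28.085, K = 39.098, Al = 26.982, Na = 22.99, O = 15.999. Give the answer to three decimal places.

0.191 Na apfu

2.15 wt% Na2O ÷ 61.979 g/mol = 0.03469 mol, giving 0.06938 Na and 0.03469 O.
13.91 wt% K2O ÷ 94.195 g/mol = 0.14767 mol, giving 0.29534 K and 0.14767 O.
18.46 wt% Al2O3 ÷ 101.961 g/mol = 0.18105 mol, giving 0.36210 Al and 0.54315 O.
65.62 wt% SiO2 ÷ 60.083 g/mol = 1.09216 mol, giving 1.09216 Si and 2.18432 O.
Oxygen sums to 2.90983; scaling by 8/2.90983 = 2.74930 puts the formula on 8 O.
Na: 0.06938 × 2.74930 = 0.191 atoms per formula unit.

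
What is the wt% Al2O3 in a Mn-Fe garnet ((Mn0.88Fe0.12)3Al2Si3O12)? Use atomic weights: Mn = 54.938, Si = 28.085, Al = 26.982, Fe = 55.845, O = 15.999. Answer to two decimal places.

M((Mn0.88Fe0.12)3Al2Si3O12) = 495.348 g/mol; M(Al2O3) = 101.961 g/mol.
Moles Al2O3 per formula unit = 2 Al ÷ 2 = 1.0000.
Al2O3 fraction = (1.0000 × 101.961) / 495.348 = 101.961/495.348 = 0.2058.

20.58 wt%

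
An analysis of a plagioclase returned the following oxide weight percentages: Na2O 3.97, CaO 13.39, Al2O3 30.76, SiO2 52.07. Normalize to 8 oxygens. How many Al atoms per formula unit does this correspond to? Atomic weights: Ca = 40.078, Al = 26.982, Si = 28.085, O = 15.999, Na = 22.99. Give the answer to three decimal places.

Na2O (M=61.979): mol = 0.06405; Na = 0.12810, O = 0.06405.
CaO (M=56.077): mol = 0.23878; Ca = 0.23878, O = 0.23878.
Al2O3 (M=101.961): mol = 0.30168; Al = 0.60336, O = 0.90504.
SiO2 (M=60.083): mol = 0.86663; Si = 0.86663, O = 1.73326.
ΣO = 2.94113; factor = 8/ΣO = 2.72004.
Al apfu = 0.60336 × 2.72004 = 1.641.

1.641 Al apfu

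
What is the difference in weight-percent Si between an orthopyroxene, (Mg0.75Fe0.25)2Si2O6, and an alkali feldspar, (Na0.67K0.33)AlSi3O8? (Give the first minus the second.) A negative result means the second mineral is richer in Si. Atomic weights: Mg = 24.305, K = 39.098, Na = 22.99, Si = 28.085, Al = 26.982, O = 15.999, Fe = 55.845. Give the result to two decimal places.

Si in (Mg0.75Fe0.25)2Si2O6: molar mass 216.544 g/mol; 2×28.085 = 56.170 g → 25.94 wt%.
Si in (Na0.67K0.33)AlSi3O8: molar mass 267.535 g/mol; 3×28.085 = 84.255 g → 31.49 wt%.
Difference = 25.94 − 31.49 = -5.55 percentage points.

-5.55 percentage points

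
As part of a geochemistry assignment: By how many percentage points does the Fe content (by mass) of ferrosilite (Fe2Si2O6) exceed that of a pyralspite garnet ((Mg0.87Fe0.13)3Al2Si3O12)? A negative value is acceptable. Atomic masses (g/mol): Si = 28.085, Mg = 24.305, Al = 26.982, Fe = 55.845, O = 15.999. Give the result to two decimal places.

37.09 percentage points

First mineral: 111.690 g Fe in 263.854 g formula = 42.33 wt% Fe.
Second mineral: 21.780 g Fe in 415.423 g formula = 5.24 wt% Fe.
42.33% − 5.24% gives a difference of 37.09 percentage points.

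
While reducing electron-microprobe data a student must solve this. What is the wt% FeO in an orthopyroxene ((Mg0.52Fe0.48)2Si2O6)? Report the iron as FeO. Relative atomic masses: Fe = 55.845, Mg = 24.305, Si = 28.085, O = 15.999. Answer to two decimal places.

29.85 wt%

Formula mass = 231.052 g/mol.
0.96 Fe → 0.9600 mol FeO per formula unit; M(FeO) = 71.844, so FeO mass = 68.970 g.
68.970/231.052 × 100 = 29.85 wt%.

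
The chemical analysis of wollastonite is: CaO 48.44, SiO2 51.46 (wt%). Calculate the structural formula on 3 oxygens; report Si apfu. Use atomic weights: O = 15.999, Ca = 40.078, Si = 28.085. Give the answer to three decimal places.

CaO (M=56.077): mol = 0.86381; Ca = 0.86381, O = 0.86381.
SiO2 (M=60.083): mol = 0.85648; Si = 0.85648, O = 1.71296.
ΣO = 2.57677; factor = 3/ΣO = 1.16425.
Si apfu = 0.85648 × 1.16425 = 0.997.

0.997 Si apfu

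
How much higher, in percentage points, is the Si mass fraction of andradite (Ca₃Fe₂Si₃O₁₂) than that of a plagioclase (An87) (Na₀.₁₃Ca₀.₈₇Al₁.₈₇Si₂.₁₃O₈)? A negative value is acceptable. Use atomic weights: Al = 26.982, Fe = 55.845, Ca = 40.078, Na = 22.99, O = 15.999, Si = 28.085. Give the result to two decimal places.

-5.08 percentage points

Si in Ca₃Fe₂Si₃O₁₂: molar mass 508.167 g/mol; 3×28.085 = 84.255 g → 16.58 wt%.
Si in Na₀.₁₃Ca₀.₈₇Al₁.₈₇Si₂.₁₃O₈: molar mass 276.126 g/mol; 2.13×28.085 = 59.821 g → 21.66 wt%.
Difference = 16.58 − 21.66 = -5.08 percentage points.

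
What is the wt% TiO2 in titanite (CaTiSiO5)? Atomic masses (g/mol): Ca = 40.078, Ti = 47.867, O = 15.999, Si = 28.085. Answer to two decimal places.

40.74 wt%

Molar mass of CaTiSiO5 = 1*40.078 + 1*47.867 + 1*28.085 + 5*15.999 = 196.025 g/mol.
Each formula unit contains 1 Ti, equivalent to 1/1 = 1.0000 mol TiO2.
M(TiO2) = 1×47.867 + 2×15.999 = 79.865 g/mol.
Mass of TiO2 per formula unit = 1.0000 × 79.865 = 79.865 g.
TiO2 wt% = 79.865 / 196.025 × 100 = 40.74%.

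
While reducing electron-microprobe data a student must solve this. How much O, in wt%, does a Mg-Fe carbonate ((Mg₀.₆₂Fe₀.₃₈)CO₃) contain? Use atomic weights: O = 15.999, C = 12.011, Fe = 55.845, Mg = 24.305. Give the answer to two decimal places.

M((Mg₀.₆₂Fe₀.₃₈)CO₃) = 96.298 g/mol.
O contributes 3 × 15.999 = 47.997 g per mole.
47.997/96.298 = 0.4984 → 49.84%.

49.84 wt%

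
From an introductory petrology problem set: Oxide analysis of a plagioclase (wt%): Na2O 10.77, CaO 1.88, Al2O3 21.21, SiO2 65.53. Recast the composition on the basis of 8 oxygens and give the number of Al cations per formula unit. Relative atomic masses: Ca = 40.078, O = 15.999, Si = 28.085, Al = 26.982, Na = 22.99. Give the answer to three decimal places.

10.77 wt% Na2O ÷ 61.979 g/mol = 0.17377 mol, giving 0.34754 Na and 0.17377 O.
1.88 wt% CaO ÷ 56.077 g/mol = 0.03353 mol, giving 0.03353 Ca and 0.03353 O.
21.21 wt% Al2O3 ÷ 101.961 g/mol = 0.20802 mol, giving 0.41604 Al and 0.62406 O.
65.53 wt% SiO2 ÷ 60.083 g/mol = 1.09066 mol, giving 1.09066 Si and 2.18132 O.
Oxygen sums to 3.01268; scaling by 8/3.01268 = 2.65544 puts the formula on 8 O.
Al: 0.41604 × 2.65544 = 1.105 atoms per formula unit.

1.105 Al apfu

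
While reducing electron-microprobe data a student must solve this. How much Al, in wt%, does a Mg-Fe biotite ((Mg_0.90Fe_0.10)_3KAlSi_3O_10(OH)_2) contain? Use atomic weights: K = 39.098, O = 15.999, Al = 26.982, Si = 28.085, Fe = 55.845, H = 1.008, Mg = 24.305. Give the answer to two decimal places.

6.32 wt%

Molar mass of (Mg_0.90Fe_0.10)_3KAlSi_3O_10(OH)_2: 2.70·24.305 + 0.30·55.845 + 1·39.098 + 1·26.982 + 3·28.085 + 12·15.999 + 2·1.008 = 426.716 g/mol.
Mass of Al per formula unit: 1 × 26.982 = 26.982 g.
Weight fraction Al = 26.982 / 426.716 = 0.0632.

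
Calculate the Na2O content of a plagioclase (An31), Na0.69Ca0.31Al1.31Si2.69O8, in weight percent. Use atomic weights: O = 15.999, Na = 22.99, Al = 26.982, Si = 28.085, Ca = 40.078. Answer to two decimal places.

8.00 wt%

Formula mass = 267.174 g/mol.
0.69 Na → 0.3450 mol Na2O per formula unit; M(Na2O) = 61.979, so Na2O mass = 21.383 g.
21.383/267.174 × 100 = 8.00 wt%.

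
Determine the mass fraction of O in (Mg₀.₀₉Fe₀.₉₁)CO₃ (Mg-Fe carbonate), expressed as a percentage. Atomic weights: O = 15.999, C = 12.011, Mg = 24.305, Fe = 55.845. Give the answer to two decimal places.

42.47 weight percent

M((Mg₀.₀₉Fe₀.₉₁)CO₃) = 113.014 g/mol.
O contributes 3 × 15.999 = 47.997 g per mole.
47.997/113.014 = 0.4247 → 42.47%.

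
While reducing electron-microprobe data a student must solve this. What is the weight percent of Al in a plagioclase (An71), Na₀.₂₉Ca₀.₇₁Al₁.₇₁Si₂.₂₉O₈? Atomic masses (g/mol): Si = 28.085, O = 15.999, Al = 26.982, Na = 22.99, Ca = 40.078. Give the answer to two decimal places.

Molar mass of Na₀.₂₉Ca₀.₇₁Al₁.₇₁Si₂.₂₉O₈: 0.29*22.99 + 0.71*40.078 + 1.71*26.982 + 2.29*28.085 + 8*15.999 = 273.568 g/mol.
Mass of Al per formula unit: 1.71 × 26.982 = 46.139 g.
Weight fraction Al = 46.139 / 273.568 = 0.1687.

16.87 wt%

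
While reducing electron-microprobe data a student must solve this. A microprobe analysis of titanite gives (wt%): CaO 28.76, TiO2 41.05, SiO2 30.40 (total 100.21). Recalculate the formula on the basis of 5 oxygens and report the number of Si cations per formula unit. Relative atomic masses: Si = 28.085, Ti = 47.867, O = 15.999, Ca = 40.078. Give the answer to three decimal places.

0.991 Si apfu

28.76 wt% CaO ÷ 56.077 g/mol = 0.51287 mol, giving 0.51287 Ca and 0.51287 O.
41.05 wt% TiO2 ÷ 79.865 g/mol = 0.51399 mol, giving 0.51399 Ti and 1.02798 O.
30.40 wt% SiO2 ÷ 60.083 g/mol = 0.50597 mol, giving 0.50597 Si and 1.01194 O.
Oxygen sums to 2.55279; scaling by 5/2.55279 = 1.95864 puts the formula on 5 O.
Si: 0.50597 × 1.95864 = 0.991 atoms per formula unit.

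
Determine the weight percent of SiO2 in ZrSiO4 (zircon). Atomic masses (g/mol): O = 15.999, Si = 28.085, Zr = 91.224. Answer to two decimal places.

Molar mass of ZrSiO4 = 1·91.224 + 1·28.085 + 4·15.999 = 183.305 g/mol.
Each formula unit contains 1 Si, equivalent to 1/1 = 1.0000 mol SiO2.
M(SiO2) = 1×28.085 + 2×15.999 = 60.083 g/mol.
Mass of SiO2 per formula unit = 1.0000 × 60.083 = 60.083 g.
SiO2 wt% = 60.083 / 183.305 × 100 = 32.78%.

32.78 wt%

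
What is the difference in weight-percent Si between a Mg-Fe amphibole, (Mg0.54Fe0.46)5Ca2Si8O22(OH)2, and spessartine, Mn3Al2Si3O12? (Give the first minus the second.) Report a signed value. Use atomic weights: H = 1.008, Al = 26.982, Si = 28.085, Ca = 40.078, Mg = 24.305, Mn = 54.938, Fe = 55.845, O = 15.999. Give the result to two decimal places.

M((Mg0.54Fe0.46)5Ca2Si8O22(OH)2) = 884.895 g/mol, so wt% Si = 224.680/884.895 × 100 = 25.39%.
M(Mn3Al2Si3O12) = 495.021 g/mol, so wt% Si = 84.255/495.021 × 100 = 17.02%.
25.39 − 17.02 = 8.37 pp.

8.37 percentage points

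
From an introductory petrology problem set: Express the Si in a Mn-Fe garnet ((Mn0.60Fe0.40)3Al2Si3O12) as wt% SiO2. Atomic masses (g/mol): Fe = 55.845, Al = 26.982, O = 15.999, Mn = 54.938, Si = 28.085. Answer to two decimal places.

36.33 wt%

Molar mass of (Mn0.60Fe0.40)3Al2Si3O12 = 1.80*54.938 + 1.20*55.845 + 2*26.982 + 3*28.085 + 12*15.999 = 496.109 g/mol.
Each formula unit contains 3 Si, equivalent to 3/1 = 3.0000 mol SiO2.
M(SiO2) = 1×28.085 + 2×15.999 = 60.083 g/mol.
Mass of SiO2 per formula unit = 3.0000 × 60.083 = 180.249 g.
SiO2 wt% = 180.249 / 496.109 × 100 = 36.33%.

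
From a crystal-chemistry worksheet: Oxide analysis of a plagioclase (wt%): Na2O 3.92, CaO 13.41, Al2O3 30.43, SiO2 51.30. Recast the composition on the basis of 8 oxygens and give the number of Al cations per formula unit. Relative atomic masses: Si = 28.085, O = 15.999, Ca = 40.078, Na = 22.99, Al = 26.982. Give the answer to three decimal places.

Na2O: 3.92/61.979 = 0.06325 mol → 0.12650 mol Na, 0.06325 mol O.
CaO: 13.41/56.077 = 0.23914 mol → 0.23914 mol Ca, 0.23914 mol O.
Al2O3: 30.43/101.961 = 0.29845 mol → 0.59690 mol Al, 0.89535 mol O.
SiO2: 51.30/60.083 = 0.85382 mol → 0.85382 mol Si, 1.70764 mol O.
Total oxygen = 2.90538 mol. Normalization factor = 8/2.90538 = 2.75351.
Al per 8 O = 0.59690 × 2.75351 = 1.644.

1.644 Al apfu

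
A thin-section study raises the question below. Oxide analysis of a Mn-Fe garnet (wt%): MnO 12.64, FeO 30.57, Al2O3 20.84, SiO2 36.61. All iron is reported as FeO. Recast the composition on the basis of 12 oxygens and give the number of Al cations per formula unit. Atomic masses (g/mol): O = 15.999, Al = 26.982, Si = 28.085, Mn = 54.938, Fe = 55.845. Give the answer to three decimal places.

2.014 Al apfu

MnO (M=70.937): mol = 0.17819; Mn = 0.17819, O = 0.17819.
FeO (M=71.844): mol = 0.42551; Fe = 0.42551, O = 0.42551.
Al2O3 (M=101.961): mol = 0.20439; Al = 0.40878, O = 0.61317.
SiO2 (M=60.083): mol = 0.60932; Si = 0.60932, O = 1.21864.
ΣO = 2.43551; factor = 12/ΣO = 4.92710.
Al apfu = 0.40878 × 4.92710 = 2.014.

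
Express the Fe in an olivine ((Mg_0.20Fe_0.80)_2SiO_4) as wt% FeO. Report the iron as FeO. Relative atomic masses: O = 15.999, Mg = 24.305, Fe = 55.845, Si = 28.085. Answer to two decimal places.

Formula mass = 191.155 g/mol.
1.60 Fe → 1.6000 mol FeO per formula unit; M(FeO) = 71.844, so FeO mass = 114.950 g.
114.950/191.155 × 100 = 60.13 wt%.

60.13 wt%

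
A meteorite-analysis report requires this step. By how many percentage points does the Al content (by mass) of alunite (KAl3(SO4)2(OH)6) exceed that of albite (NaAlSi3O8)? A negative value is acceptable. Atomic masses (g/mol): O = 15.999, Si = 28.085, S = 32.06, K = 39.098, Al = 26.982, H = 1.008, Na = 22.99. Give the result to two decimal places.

9.25 percentage points

M(KAl3(SO4)2(OH)6) = 414.198 g/mol, so wt% Al = 80.946/414.198 × 100 = 19.54%.
M(NaAlSi3O8) = 262.219 g/mol, so wt% Al = 26.982/262.219 × 100 = 10.29%.
19.54 − 10.29 = 9.25 pp.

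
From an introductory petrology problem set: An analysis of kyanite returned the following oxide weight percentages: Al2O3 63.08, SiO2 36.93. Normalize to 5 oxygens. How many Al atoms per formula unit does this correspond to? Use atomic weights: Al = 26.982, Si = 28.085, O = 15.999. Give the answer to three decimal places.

Al2O3: 63.08/101.961 = 0.61867 mol → 1.23734 mol Al, 1.85601 mol O.
SiO2: 36.93/60.083 = 0.61465 mol → 0.61465 mol Si, 1.22930 mol O.
Total oxygen = 3.08531 mol. Normalization factor = 5/3.08531 = 1.62058.
Al per 5 O = 1.23734 × 1.62058 = 2.005.

2.005 Al apfu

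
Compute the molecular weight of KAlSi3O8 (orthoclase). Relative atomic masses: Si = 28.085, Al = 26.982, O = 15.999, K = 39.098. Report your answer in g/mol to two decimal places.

278.33 g/mol

The formula mass is the sum 1×39.098 + 1×26.982 + 3×28.085 + 8×15.999.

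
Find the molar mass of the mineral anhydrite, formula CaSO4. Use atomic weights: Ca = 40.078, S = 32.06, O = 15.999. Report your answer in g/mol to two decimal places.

136.13 g/mol

The formula mass is the sum 1*40.078 + 1*32.06 + 4*15.999.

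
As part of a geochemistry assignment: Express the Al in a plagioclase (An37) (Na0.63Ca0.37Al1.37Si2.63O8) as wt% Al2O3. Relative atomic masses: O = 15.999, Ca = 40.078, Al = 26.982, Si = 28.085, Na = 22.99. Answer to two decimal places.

26.05 wt%

M(Na0.63Ca0.37Al1.37Si2.63O8) = 268.133 g/mol; M(Al2O3) = 101.961 g/mol.
Moles Al2O3 per formula unit = 1.37 Al ÷ 2 = 0.6850.
Al2O3 fraction = (0.6850 × 101.961) / 268.133 = 69.843/268.133 = 0.2605.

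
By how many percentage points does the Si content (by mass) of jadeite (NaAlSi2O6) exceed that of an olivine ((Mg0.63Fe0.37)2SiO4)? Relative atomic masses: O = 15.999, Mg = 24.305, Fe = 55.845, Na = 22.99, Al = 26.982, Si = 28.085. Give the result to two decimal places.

10.67 percentage points

M(NaAlSi2O6) = 202.136 g/mol, so wt% Si = 56.170/202.136 × 100 = 27.79%.
M((Mg0.63Fe0.37)2SiO4) = 164.031 g/mol, so wt% Si = 28.085/164.031 × 100 = 17.12%.
27.79 − 17.12 = 10.67 pp.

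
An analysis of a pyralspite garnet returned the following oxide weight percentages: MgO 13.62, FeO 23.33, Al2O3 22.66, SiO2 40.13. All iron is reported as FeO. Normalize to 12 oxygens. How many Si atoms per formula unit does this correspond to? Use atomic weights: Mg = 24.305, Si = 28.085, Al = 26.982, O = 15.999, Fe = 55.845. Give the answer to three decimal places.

3.007 Si apfu

MgO (M=40.304): mol = 0.33793; Mg = 0.33793, O = 0.33793.
FeO (M=71.844): mol = 0.32473; Fe = 0.32473, O = 0.32473.
Al2O3 (M=101.961): mol = 0.22224; Al = 0.44448, O = 0.66672.
SiO2 (M=60.083): mol = 0.66791; Si = 0.66791, O = 1.33582.
ΣO = 2.66520; factor = 12/ΣO = 4.50248.
Si apfu = 0.66791 × 4.50248 = 3.007.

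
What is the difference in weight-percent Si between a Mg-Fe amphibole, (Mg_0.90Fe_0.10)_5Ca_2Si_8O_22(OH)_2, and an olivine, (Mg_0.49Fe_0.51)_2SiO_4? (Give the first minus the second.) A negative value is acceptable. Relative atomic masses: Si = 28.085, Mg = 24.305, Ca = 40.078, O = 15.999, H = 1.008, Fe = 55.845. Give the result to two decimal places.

10.88 percentage points

First mineral: 224.680 g Si in 828.123 g formula = 27.13 wt% Si.
Second mineral: 28.085 g Si in 172.862 g formula = 16.25 wt% Si.
27.13% − 16.25% gives a difference of 10.88 percentage points.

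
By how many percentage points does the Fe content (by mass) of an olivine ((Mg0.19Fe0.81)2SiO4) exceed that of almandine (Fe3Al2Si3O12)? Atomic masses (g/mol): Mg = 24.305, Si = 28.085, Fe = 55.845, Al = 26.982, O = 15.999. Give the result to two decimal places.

M((Mg0.19Fe0.81)2SiO4) = 191.786 g/mol, so wt% Fe = 90.469/191.786 × 100 = 47.17%.
M(Fe3Al2Si3O12) = 497.742 g/mol, so wt% Fe = 167.535/497.742 × 100 = 33.66%.
47.17 − 33.66 = 13.51 pp.

13.51 percentage points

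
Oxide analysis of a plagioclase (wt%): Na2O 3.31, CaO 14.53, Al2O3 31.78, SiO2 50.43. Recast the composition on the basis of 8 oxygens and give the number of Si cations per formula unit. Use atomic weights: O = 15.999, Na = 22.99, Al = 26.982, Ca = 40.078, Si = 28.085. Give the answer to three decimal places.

3.31 wt% Na2O ÷ 61.979 g/mol = 0.05341 mol, giving 0.10682 Na and 0.05341 O.
14.53 wt% CaO ÷ 56.077 g/mol = 0.25911 mol, giving 0.25911 Ca and 0.25911 O.
31.78 wt% Al2O3 ÷ 101.961 g/mol = 0.31169 mol, giving 0.62338 Al and 0.93507 O.
50.43 wt% SiO2 ÷ 60.083 g/mol = 0.83934 mol, giving 0.83934 Si and 1.67868 O.
Oxygen sums to 2.92627; scaling by 8/2.92627 = 2.73386 puts the formula on 8 O.
Si: 0.83934 × 2.73386 = 2.295 atoms per formula unit.

2.295 Si apfu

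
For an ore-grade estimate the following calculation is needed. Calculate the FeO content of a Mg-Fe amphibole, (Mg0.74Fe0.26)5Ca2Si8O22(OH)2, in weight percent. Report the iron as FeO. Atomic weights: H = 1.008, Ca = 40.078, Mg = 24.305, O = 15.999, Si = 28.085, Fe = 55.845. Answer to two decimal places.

Formula mass = 853.355 g/mol.
1.30 Fe → 1.3000 mol FeO per formula unit; M(FeO) = 71.844, so FeO mass = 93.397 g.
93.397/853.355 × 100 = 10.94 wt%.

10.94 wt%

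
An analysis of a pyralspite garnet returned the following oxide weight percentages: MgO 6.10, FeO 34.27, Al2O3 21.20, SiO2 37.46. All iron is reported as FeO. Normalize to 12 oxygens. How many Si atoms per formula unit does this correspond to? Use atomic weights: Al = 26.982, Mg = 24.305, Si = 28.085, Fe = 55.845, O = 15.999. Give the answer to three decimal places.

2.994 Si apfu

MgO (M=40.304): mol = 0.15135; Mg = 0.15135, O = 0.15135.
FeO (M=71.844): mol = 0.47701; Fe = 0.47701, O = 0.47701.
Al2O3 (M=101.961): mol = 0.20792; Al = 0.41584, O = 0.62376.
SiO2 (M=60.083): mol = 0.62347; Si = 0.62347, O = 1.24694.
ΣO = 2.49906; factor = 12/ΣO = 4.80181.
Si apfu = 0.62347 × 4.80181 = 2.994.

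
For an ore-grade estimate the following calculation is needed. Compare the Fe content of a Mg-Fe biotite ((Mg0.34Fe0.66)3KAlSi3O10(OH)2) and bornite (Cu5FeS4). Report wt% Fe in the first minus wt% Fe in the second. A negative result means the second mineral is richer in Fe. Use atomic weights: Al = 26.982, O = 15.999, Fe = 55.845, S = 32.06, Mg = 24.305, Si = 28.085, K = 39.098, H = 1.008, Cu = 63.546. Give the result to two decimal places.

11.92 percentage points

Fe in (Mg0.34Fe0.66)3KAlSi3O10(OH)2: molar mass 479.703 g/mol; 1.98×55.845 = 110.573 g → 23.05 wt%.
Fe in Cu5FeS4: molar mass 501.815 g/mol; 1×55.845 = 55.845 g → 11.13 wt%.
Difference = 23.05 − 11.13 = 11.92 percentage points.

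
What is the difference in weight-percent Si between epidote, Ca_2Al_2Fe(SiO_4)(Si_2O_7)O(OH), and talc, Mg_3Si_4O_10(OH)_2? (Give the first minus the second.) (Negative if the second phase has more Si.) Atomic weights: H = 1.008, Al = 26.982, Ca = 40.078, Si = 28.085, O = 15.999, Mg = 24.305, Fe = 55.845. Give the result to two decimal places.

-12.18 percentage points

First mineral: 84.255 g Si in 483.215 g formula = 17.44 wt% Si.
Second mineral: 112.340 g Si in 379.259 g formula = 29.62 wt% Si.
17.44% − 29.62% gives a difference of -12.18 percentage points.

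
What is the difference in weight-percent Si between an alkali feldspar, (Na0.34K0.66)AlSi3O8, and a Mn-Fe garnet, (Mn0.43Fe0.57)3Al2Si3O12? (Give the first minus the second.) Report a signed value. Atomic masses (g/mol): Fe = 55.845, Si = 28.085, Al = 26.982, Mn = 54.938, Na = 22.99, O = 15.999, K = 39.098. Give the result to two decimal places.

M((Na0.34K0.66)AlSi3O8) = 272.850 g/mol, so wt% Si = 84.255/272.850 × 100 = 30.88%.
M((Mn0.43Fe0.57)3Al2Si3O12) = 496.572 g/mol, so wt% Si = 84.255/496.572 × 100 = 16.97%.
30.88 − 16.97 = 13.91 pp.

13.91 percentage points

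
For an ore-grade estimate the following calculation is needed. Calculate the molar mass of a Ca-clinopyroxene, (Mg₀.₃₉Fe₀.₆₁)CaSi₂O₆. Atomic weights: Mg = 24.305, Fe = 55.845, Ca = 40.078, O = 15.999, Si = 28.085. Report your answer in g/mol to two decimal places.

The formula mass is the sum 0.39(24.305) + 0.61(55.845) + 1(40.078) + 2(28.085) + 6(15.999).

235.79 g/mol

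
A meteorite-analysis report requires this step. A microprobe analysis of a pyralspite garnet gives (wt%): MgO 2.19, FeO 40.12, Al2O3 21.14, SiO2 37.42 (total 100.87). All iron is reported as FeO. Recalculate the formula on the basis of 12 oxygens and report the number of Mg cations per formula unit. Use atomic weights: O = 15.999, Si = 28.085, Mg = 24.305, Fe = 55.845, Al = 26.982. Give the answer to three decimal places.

2.19 wt% MgO ÷ 40.304 g/mol = 0.05434 mol, giving 0.05434 Mg and 0.05434 O.
40.12 wt% FeO ÷ 71.844 g/mol = 0.55843 mol, giving 0.55843 Fe and 0.55843 O.
21.14 wt% Al2O3 ÷ 101.961 g/mol = 0.20733 mol, giving 0.41466 Al and 0.62199 O.
37.42 wt% SiO2 ÷ 60.083 g/mol = 0.62281 mol, giving 0.62281 Si and 1.24562 O.
Oxygen sums to 2.48038; scaling by 12/2.48038 = 4.83797 puts the formula on 12 O.
Mg: 0.05434 × 4.83797 = 0.263 atoms per formula unit.

0.263 Mg apfu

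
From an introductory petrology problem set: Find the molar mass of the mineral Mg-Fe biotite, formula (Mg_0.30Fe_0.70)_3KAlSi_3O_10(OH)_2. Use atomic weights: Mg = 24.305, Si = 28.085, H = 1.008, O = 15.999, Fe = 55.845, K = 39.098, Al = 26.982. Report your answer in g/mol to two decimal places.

M = 0.90(24.305) + 2.10(55.845) + 1(39.098) + 1(26.982) + 3(28.085) + 12(15.999) + 2(1.008)

483.49 g/mol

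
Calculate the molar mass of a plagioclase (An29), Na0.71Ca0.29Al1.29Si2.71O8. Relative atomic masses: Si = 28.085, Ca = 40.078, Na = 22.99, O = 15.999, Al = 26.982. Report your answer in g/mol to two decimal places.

266.85 g/mol

The formula mass is the sum 0.71(22.99) + 0.29(40.078) + 1.29(26.982) + 2.71(28.085) + 8(15.999).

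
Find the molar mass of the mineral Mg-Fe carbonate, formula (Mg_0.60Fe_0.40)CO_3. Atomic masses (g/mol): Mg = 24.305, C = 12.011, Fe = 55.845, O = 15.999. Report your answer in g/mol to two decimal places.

The formula mass is the sum 0.60(24.305) + 0.40(55.845) + 1(12.011) + 3(15.999).

96.93 g/mol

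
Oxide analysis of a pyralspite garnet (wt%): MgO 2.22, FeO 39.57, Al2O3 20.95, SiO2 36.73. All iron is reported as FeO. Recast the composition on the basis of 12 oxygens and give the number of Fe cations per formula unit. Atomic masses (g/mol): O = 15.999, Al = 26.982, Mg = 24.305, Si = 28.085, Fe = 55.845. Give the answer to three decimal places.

MgO (M=40.304): mol = 0.05508; Mg = 0.05508, O = 0.05508.
FeO (M=71.844): mol = 0.55078; Fe = 0.55078, O = 0.55078.
Al2O3 (M=101.961): mol = 0.20547; Al = 0.41094, O = 0.61641.
SiO2 (M=60.083): mol = 0.61132; Si = 0.61132, O = 1.22264.
ΣO = 2.44491; factor = 12/ΣO = 4.90816.
Fe apfu = 0.55078 × 4.90816 = 2.703.

2.703 Fe apfu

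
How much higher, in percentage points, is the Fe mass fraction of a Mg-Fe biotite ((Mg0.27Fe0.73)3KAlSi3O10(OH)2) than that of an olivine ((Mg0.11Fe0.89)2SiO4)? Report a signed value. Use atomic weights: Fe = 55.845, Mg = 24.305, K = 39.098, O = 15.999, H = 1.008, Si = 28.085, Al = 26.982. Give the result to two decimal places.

-25.35 percentage points

M((Mg0.27Fe0.73)3KAlSi3O10(OH)2) = 486.327 g/mol, so wt% Fe = 122.301/486.327 × 100 = 25.15%.
M((Mg0.11Fe0.89)2SiO4) = 196.832 g/mol, so wt% Fe = 99.404/196.832 × 100 = 50.50%.
25.15 − 50.50 = -25.35 pp.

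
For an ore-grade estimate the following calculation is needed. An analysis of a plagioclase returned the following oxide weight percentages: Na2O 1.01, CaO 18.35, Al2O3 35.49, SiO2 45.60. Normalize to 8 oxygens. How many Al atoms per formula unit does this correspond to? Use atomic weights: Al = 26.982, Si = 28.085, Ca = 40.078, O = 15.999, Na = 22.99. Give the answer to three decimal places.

Na2O (M=61.979): mol = 0.01630; Na = 0.03260, O = 0.01630.
CaO (M=56.077): mol = 0.32723; Ca = 0.32723, O = 0.32723.
Al2O3 (M=101.961): mol = 0.34807; Al = 0.69614, O = 1.04421.
SiO2 (M=60.083): mol = 0.75895; Si = 0.75895, O = 1.51790.
ΣO = 2.90564; factor = 8/ΣO = 2.75327.
Al apfu = 0.69614 × 2.75327 = 1.917.

1.917 Al apfu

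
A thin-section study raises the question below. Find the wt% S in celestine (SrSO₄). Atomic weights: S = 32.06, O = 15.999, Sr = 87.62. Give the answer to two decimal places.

Molar mass of SrSO₄: 1*87.62 + 1*32.06 + 4*15.999 = 183.676 g/mol.
Mass of S per formula unit: 1 × 32.06 = 32.060 g.
Weight fraction S = 32.060 / 183.676 = 0.1745.

17.45 weight percent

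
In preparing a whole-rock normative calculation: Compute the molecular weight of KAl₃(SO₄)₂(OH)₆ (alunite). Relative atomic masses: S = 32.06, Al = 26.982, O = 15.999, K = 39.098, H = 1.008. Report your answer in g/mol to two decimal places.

414.20 g/mol

The formula mass is the sum 1(39.098) + 3(26.982) + 2(32.06) + 14(15.999) + 6(1.008).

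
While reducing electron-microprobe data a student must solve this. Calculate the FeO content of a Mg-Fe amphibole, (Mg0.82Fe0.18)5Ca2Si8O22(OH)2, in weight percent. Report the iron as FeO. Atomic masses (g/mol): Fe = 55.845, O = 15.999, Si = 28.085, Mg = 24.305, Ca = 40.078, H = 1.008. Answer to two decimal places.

7.69 wt%

M((Mg0.82Fe0.18)5Ca2Si8O22(OH)2) = 840.739 g/mol; M(FeO) = 71.844 g/mol.
Moles FeO per formula unit = 0.90 Fe ÷ 1 = 0.9000.
FeO fraction = (0.9000 × 71.844) / 840.739 = 64.660/840.739 = 0.0769.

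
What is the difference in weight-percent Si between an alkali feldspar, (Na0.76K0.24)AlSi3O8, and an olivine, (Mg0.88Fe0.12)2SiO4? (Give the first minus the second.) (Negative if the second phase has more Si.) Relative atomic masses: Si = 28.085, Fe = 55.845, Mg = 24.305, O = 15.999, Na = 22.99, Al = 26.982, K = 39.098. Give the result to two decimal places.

12.72 percentage points

First mineral: 84.255 g Si in 266.085 g formula = 31.66 wt% Si.
Second mineral: 28.085 g Si in 148.261 g formula = 18.94 wt% Si.
31.66% − 18.94% gives a difference of 12.72 percentage points.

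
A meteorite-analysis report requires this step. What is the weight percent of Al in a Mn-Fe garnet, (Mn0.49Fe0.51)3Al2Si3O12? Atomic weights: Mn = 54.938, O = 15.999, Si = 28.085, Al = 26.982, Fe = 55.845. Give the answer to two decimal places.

Formula mass = 1.47·54.938 + 1.53·55.845 + 2·26.982 + 3·28.085 + 12·15.999 = 496.409 g/mol, of which 53.964 g is Al.
So Al makes up 53.964/496.409 = 0.1087 of the mass, i.e. 10.87%.

10.87 weight percent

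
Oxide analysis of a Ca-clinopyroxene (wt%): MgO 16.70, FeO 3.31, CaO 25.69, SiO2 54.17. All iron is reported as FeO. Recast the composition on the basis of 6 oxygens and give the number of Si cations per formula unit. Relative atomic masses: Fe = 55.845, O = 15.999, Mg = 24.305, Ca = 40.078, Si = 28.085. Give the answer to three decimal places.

16.70 wt% MgO ÷ 40.304 g/mol = 0.41435 mol, giving 0.41435 Mg and 0.41435 O.
3.31 wt% FeO ÷ 71.844 g/mol = 0.04607 mol, giving 0.04607 Fe and 0.04607 O.
25.69 wt% CaO ÷ 56.077 g/mol = 0.45812 mol, giving 0.45812 Ca and 0.45812 O.
54.17 wt% SiO2 ÷ 60.083 g/mol = 0.90159 mol, giving 0.90159 Si and 1.80318 O.
Oxygen sums to 2.72172; scaling by 6/2.72172 = 2.20449 puts the formula on 6 O.
Si: 0.90159 × 2.20449 = 1.988 atoms per formula unit.

1.988 Si apfu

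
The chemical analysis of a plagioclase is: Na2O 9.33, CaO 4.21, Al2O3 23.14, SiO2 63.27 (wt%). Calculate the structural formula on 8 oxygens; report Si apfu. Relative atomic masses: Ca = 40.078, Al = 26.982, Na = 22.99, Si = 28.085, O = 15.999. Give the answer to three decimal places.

2.796 Si apfu

Na2O (M=61.979): mol = 0.15053; Na = 0.30106, O = 0.15053.
CaO (M=56.077): mol = 0.07508; Ca = 0.07508, O = 0.07508.
Al2O3 (M=101.961): mol = 0.22695; Al = 0.45390, O = 0.68085.
SiO2 (M=60.083): mol = 1.05304; Si = 1.05304, O = 2.10608.
ΣO = 3.01254; factor = 8/ΣO = 2.65557.
Si apfu = 1.05304 × 2.65557 = 2.796.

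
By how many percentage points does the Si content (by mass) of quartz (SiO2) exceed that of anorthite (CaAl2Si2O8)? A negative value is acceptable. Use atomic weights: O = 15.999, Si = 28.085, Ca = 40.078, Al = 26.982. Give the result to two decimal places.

26.55 percentage points

M(SiO2) = 60.083 g/mol, so wt% Si = 28.085/60.083 × 100 = 46.74%.
M(CaAl2Si2O8) = 278.204 g/mol, so wt% Si = 56.170/278.204 × 100 = 20.19%.
46.74 − 20.19 = 26.55 pp.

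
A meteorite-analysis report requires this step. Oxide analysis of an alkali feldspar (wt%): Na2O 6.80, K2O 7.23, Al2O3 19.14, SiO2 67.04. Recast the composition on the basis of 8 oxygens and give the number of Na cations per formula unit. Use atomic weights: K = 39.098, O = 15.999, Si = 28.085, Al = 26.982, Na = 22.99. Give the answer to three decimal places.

0.589 Na apfu

Na2O: 6.80/61.979 = 0.10971 mol → 0.21942 mol Na, 0.10971 mol O.
K2O: 7.23/94.195 = 0.07676 mol → 0.15352 mol K, 0.07676 mol O.
Al2O3: 19.14/101.961 = 0.18772 mol → 0.37544 mol Al, 0.56316 mol O.
SiO2: 67.04/60.083 = 1.11579 mol → 1.11579 mol Si, 2.23158 mol O.
Total oxygen = 2.98121 mol. Normalization factor = 8/2.98121 = 2.68347.
Na per 8 O = 0.21942 × 2.68347 = 0.589.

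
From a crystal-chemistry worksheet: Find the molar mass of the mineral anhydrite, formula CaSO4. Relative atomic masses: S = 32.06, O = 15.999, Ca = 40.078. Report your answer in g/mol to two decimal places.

136.13 g/mol

The formula mass is the sum 1(40.078) + 1(32.06) + 4(15.999).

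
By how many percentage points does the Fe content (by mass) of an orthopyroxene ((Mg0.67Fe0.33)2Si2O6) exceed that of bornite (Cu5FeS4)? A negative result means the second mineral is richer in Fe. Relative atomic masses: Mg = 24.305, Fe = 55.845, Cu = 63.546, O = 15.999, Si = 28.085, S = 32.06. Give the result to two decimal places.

M((Mg0.67Fe0.33)2Si2O6) = 221.590 g/mol, so wt% Fe = 36.858/221.590 × 100 = 16.63%.
M(Cu5FeS4) = 501.815 g/mol, so wt% Fe = 55.845/501.815 × 100 = 11.13%.
16.63 − 11.13 = 5.50 pp.

5.50 percentage points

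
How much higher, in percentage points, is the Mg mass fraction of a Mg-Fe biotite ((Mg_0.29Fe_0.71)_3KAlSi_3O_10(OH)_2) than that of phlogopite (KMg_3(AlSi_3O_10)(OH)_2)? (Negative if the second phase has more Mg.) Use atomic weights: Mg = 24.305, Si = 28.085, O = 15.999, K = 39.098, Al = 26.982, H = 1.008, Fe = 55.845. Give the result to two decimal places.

-13.11 percentage points

First mineral: 21.145 g Mg in 484.434 g formula = 4.36 wt% Mg.
Second mineral: 72.915 g Mg in 417.254 g formula = 17.47 wt% Mg.
4.36% − 17.47% gives a difference of -13.11 percentage points.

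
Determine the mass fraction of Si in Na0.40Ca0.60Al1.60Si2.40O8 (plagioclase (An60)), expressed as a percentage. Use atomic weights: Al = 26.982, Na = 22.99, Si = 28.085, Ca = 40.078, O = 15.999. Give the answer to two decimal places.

M(Na0.40Ca0.60Al1.60Si2.40O8) = 271.810 g/mol.
Si contributes 2.40 × 28.085 = 67.404 g per mole.
67.404/271.810 = 0.2480 → 24.80%.

24.80 weight percent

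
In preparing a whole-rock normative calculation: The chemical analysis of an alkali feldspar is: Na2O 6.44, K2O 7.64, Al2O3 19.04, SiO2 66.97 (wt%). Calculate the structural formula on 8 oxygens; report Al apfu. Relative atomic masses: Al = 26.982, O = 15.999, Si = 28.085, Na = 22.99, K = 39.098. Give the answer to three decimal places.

1.004 Al apfu

6.44 wt% Na2O ÷ 61.979 g/mol = 0.10391 mol, giving 0.20782 Na and 0.10391 O.
7.64 wt% K2O ÷ 94.195 g/mol = 0.08111 mol, giving 0.16222 K and 0.08111 O.
19.04 wt% Al2O3 ÷ 101.961 g/mol = 0.18674 mol, giving 0.37348 Al and 0.56022 O.
66.97 wt% SiO2 ÷ 60.083 g/mol = 1.11462 mol, giving 1.11462 Si and 2.22924 O.
Oxygen sums to 2.97448; scaling by 8/2.97448 = 2.68955 puts the formula on 8 O.
Al: 0.37348 × 2.68955 = 1.004 atoms per formula unit.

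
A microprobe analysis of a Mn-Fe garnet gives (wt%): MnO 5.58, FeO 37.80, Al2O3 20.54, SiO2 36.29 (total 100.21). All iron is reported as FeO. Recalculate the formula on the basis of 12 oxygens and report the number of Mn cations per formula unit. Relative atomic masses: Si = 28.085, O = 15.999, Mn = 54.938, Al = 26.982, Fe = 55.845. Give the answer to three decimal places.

0.391 Mn apfu

MnO (M=70.937): mol = 0.07866; Mn = 0.07866, O = 0.07866.
FeO (M=71.844): mol = 0.52614; Fe = 0.52614, O = 0.52614.
Al2O3 (M=101.961): mol = 0.20145; Al = 0.40290, O = 0.60435.
SiO2 (M=60.083): mol = 0.60400; Si = 0.60400, O = 1.20800.
ΣO = 2.41715; factor = 12/ΣO = 4.96452.
Mn apfu = 0.07866 × 4.96452 = 0.391.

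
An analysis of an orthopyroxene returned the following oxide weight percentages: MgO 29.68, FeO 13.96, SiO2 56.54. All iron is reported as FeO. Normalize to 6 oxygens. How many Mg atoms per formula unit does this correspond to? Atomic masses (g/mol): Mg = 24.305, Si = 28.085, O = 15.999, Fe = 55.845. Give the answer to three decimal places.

MgO: 29.68/40.304 = 0.73640 mol → 0.73640 mol Mg, 0.73640 mol O.
FeO: 13.96/71.844 = 0.19431 mol → 0.19431 mol Fe, 0.19431 mol O.
SiO2: 56.54/60.083 = 0.94103 mol → 0.94103 mol Si, 1.88206 mol O.
Total oxygen = 2.81277 mol. Normalization factor = 6/2.81277 = 2.13313.
Mg per 6 O = 0.73640 × 2.13313 = 1.571.

1.571 Mg apfu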